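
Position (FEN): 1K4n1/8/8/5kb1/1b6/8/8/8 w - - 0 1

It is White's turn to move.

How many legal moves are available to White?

White to move; king on b8.
In check: no.
Legal moves: Kc8, Ka8, Kc7, Kb7, Ka7.
Count: 5.

5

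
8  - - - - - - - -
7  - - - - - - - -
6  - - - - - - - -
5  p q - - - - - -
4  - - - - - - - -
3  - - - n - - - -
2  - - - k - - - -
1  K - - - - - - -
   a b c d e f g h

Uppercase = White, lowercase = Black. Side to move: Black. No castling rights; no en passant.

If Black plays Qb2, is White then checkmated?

After Qb2: white king on a1; in check: yes, from the black queen on b2.
King squares — b1: attacked by Qb2; a2: attacked by Qb2; b2: attacked by Nd3.
White has no legal moves → checkmate.

yes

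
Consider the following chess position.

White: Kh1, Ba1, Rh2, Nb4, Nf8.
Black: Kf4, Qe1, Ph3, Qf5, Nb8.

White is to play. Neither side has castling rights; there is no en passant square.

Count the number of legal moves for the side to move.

0

White to move; king on h1.
In check: yes, from the black queen on e1.
Legal moves: none.
Count: 0.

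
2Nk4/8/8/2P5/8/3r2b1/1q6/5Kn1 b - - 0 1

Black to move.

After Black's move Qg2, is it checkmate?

After Qg2: white king on f1; in check: yes, from the black queen on g2.
White has 1 legal reply: Kxg2.
In check but a legal move exists → not checkmate.

no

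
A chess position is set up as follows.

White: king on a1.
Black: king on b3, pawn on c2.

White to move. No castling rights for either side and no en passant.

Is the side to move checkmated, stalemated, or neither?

stalemate

White to move; white king on a1.
In check: no.
King squares — b1: attacked by Pc2; a2: attacked by Kb3; b2: attacked by Kb3.
Legal moves for White: none.
Not in check and no legal moves → stalemate.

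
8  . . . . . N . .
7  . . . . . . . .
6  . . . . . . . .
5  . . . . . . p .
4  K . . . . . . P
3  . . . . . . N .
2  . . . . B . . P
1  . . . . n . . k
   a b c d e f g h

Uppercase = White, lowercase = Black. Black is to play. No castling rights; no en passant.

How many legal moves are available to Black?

Black to move; king on h1.
In check: yes, from the white knight on g3.
Legal moves: Kxh2, Kg2, Kg1.
Count: 3.

3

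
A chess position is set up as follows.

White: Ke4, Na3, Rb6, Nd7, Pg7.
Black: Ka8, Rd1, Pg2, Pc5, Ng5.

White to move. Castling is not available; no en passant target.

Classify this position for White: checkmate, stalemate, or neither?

White to move; white king on e4.
In check: yes, from the black knight on g5.
Legal moves for White: Kf5, Ke5, Kf4, Ke3.
White is in check but has 4 legal moves → neither.

neither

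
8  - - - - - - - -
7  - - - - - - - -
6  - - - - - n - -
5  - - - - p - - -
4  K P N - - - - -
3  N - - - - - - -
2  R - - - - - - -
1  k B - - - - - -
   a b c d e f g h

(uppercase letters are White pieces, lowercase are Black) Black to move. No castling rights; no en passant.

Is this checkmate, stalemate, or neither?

Black to move; black king on a1.
In check: yes, from the white rook on a2.
King squares — b1: attacked by Na3; a2: attacked by Bb1; b2: attacked by Ra2.
Legal moves for Black: none.
In check with no legal moves → checkmate.

checkmate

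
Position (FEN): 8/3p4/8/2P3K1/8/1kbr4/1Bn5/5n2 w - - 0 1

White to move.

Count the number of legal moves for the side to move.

White to move; king on g5.
In check: no.
Legal moves: Kh6, Kg6, Kh5, Kf5, Kh4, Kg4, Kf4, Bxc3, Ba3, Bc1, Ba1, c6.
Count: 12.

12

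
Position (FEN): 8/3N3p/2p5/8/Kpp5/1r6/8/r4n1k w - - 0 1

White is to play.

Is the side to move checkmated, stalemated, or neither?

White to move; white king on a4.
In check: yes, from the black rook on a1.
King squares — a3: attacked by Ra1; b3: attacked by Pc4; b4: attacked by Rb3; a5: attacked by Ra1; b5: attacked by Pc6.
Legal moves for White: none.
In check with no legal moves → checkmate.

checkmate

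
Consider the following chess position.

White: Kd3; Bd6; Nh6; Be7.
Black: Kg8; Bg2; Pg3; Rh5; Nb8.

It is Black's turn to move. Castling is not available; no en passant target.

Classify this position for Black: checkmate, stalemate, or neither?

Black to move; black king on g8.
In check: yes, from the white knight on h6.
King squares — f7: attacked by Nh6; g7: available; h7: available; f8: attacked by Be7; h8: available.
Legal moves for Black: Kh8, Kh7, Kg7, Rxh6.
Black is in check but has 4 legal moves → neither.

neither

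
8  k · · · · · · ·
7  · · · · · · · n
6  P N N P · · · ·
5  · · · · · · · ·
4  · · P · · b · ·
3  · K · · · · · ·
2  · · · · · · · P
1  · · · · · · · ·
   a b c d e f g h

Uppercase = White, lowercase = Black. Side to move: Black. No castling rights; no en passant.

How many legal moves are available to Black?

0

Black to move; king on a8.
In check: yes, from the white knight on b6.
Legal moves: none.
Count: 0.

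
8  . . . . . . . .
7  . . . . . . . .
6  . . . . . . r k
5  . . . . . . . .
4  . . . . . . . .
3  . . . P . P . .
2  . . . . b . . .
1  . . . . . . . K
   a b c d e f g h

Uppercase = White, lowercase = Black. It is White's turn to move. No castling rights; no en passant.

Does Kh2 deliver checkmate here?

After Kh2: black king on h6; in check: no.
Black is not in check, so this cannot be checkmate.

no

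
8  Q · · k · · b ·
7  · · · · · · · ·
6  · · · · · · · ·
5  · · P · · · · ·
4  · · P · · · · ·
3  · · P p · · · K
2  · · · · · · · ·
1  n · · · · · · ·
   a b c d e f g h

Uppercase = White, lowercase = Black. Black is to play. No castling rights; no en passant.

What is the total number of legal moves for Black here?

Black to move; king on d8.
In check: yes, from the white queen on a8.
Legal moves: Ke7, Kd7, Kc7.
Count: 3.

3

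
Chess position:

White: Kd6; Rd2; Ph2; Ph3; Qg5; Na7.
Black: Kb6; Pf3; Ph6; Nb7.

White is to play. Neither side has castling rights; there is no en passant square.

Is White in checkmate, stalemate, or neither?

White to move; white king on d6.
In check: yes, from the black knight on b7.
King squares — c5: attacked by Kb6; d5: available; e5: available; c6: attacked by Kb6; e6: available; c7: attacked by Kb6; d7: available; e7: available.
Legal moves for White: Ke7, Kd7, Ke6, Ke5, Kd5.
White is in check but has 5 legal moves → neither.

neither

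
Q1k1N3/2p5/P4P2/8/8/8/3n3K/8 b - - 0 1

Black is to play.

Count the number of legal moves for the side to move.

1

Black to move; king on c8.
In check: yes, from the white queen on a8.
Legal moves: Kd7.
Count: 1.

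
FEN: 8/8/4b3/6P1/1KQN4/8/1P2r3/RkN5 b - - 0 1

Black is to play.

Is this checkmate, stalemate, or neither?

Black to move; black king on b1.
In check: yes, from the white rook on a1.
King squares — a1: available; c1: attacked by Ra1; a2: attacked by Ra1; b2: available; c2: attacked by Qc4.
Legal moves for Black: Kxb2, Kxa1.
Black is in check but has 2 legal moves → neither.

neither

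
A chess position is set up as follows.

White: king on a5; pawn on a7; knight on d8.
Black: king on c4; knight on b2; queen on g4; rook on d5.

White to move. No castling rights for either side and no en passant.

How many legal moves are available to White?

White to move; king on a5.
In check: yes, from the black rook on d5.
Legal moves: Kb6, Ka6.
Count: 2.

2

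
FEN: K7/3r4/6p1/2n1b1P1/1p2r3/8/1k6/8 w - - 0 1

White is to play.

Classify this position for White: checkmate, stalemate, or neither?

White to move; white king on a8.
In check: no.
King squares — a7: attacked by Rd7; b7: attacked by Nc5; b8: attacked by Be5.
Legal moves for White: none.
Not in check and no legal moves → stalemate.

stalemate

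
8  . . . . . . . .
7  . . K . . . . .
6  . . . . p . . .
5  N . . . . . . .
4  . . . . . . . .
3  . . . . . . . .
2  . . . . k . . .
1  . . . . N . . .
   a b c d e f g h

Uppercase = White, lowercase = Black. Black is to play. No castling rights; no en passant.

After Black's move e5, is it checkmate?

no

After e5: white king on c7; in check: no.
White is not in check, so this cannot be checkmate.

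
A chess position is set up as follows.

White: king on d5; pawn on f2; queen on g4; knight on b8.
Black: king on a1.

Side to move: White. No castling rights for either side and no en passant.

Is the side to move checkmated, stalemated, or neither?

White to move; white king on d5.
In check: no.
Legal moves for White include: Nd7, Nc6, Na6, Ke6, Kd6, Kc6, Ke5, Kc5, Ke4, Kd4, Kc4, Qg8, Qc8, Qg7+, Qd7, Qg6, Qe6, Qh5, ... (list truncated; more exist).
White has legal moves and is not in check → neither.

neither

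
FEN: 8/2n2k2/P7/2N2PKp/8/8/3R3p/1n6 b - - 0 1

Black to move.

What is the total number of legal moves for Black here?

Black to move; king on f7.
In check: no.
Legal moves: Kg8, Kf8, Ke8, Kg7, Ke7, Ne8, Na8, Ne6+, Nxa6, Nd5, Nb5, Nc3, Na3, Nxd2, h4, h1=Q, h1=R, h1=B, h1=N.
Count: 19.

19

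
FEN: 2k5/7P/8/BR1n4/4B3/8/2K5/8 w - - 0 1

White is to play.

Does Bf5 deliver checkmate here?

After Bf5: black king on c8; in check: yes, from the white bishop on f5.
King squares — b7: attacked by Rb5; c7: attacked by Ba5; d7: attacked by Bf5; b8: attacked by Rb5; d8: attacked by Ba5.
Black has no legal moves → checkmate.

yes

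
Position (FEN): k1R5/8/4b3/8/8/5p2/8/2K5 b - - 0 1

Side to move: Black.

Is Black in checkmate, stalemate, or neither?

neither

Black to move; black king on a8.
In check: yes, from the white rook on c8.
King squares — a7: available; b7: available; b8: attacked by Rc8.
Legal moves for Black: Kb7, Ka7, Bxc8.
Black is in check but has 3 legal moves → neither.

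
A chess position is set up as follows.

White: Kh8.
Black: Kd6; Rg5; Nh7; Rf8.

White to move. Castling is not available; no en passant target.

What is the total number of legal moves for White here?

White to move; king on h8.
In check: yes, from the black rook on f8.
Legal moves: Kxh7.
Count: 1.

1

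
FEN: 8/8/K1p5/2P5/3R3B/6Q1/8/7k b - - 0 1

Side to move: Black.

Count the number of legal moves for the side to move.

0

Black to move; king on h1.
In check: no.
Legal moves: none.
Count: 0.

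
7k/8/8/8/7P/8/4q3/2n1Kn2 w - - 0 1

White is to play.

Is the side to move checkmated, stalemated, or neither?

White to move; white king on e1.
In check: yes, from the black queen on e2.
King squares — d1: attacked by Qe2; f1: attacked by Qe2; d2: attacked by Nf1; e2: attacked by Nc1; f2: attacked by Qe2.
Legal moves for White: none.
In check with no legal moves → checkmate.

checkmate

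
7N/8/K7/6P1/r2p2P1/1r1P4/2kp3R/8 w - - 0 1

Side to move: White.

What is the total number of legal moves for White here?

White to move; king on a6.
In check: yes, from the black rook on a4.
Legal moves: none.
Count: 0.

0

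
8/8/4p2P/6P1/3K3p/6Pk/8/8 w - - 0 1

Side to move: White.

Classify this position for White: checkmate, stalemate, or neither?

White to move; white king on d4.
In check: no.
Legal moves for White: Ke5, Kc5, Ke4, Kc4, Ke3, Kd3, Kc3, gxh4, h7, g6, g4.
White has 11 legal moves and is not in check → neither.

neither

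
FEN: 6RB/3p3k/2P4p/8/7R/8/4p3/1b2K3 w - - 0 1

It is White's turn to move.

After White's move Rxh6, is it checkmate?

no

After Rxh6: black king on h7; in check: yes, from the white rook on h6.
Black has 2 legal replies: Kxg8, Kxh6.
In check but a legal move exists → not checkmate.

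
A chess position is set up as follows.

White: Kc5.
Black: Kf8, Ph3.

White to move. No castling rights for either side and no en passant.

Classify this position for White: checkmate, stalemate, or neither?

White to move; white king on c5.
In check: no.
Legal moves for White: Kd6, Kc6, Kb6, Kd5, Kb5, Kd4, Kc4, Kb4.
White has 8 legal moves and is not in check → neither.

neither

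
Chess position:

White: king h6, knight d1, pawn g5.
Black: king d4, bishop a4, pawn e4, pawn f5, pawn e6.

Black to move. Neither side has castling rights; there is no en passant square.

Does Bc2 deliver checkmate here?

After Bc2: white king on h6; in check: no.
White is not in check, so this cannot be checkmate.

no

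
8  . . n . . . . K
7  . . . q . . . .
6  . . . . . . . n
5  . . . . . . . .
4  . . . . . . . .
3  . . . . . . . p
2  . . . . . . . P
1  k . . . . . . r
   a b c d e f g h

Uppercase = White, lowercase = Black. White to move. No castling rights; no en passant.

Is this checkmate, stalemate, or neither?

White to move; white king on h8.
In check: no.
King squares — g7: attacked by Qd7; h7: attacked by Qd7; g8: attacked by Nh6.
Legal moves for White: none.
Not in check and no legal moves → stalemate.

stalemate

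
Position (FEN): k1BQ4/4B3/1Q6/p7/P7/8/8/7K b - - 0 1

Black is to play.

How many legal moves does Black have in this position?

0

Black to move; king on a8.
In check: no.
Legal moves: none.
Count: 0.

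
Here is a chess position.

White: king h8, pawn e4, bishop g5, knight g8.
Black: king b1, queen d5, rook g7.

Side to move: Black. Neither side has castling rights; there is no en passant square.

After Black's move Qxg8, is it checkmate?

yes

After Qxg8: white king on h8; in check: yes, from the black queen on g8.
King squares — g7: attacked by Qg8; h7: attacked by Rg7; g8: attacked by Rg7.
White has no legal moves → checkmate.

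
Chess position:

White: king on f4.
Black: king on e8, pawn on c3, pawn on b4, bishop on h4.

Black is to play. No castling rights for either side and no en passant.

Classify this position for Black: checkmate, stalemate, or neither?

Black to move; black king on e8.
In check: no.
Legal moves for Black: Kf8, Kd8, Kf7, Ke7, Kd7, Bd8, Be7, Bf6, Bg5+, Bg3+, Bf2, Be1, b3, c2.
Black has 14 legal moves and is not in check → neither.

neither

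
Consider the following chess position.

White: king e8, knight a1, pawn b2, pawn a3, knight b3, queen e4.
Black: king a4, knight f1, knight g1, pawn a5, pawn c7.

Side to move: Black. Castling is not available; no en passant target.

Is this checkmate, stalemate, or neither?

Black to move; black king on a4.
In check: yes, from the white queen on e4.
King squares — a3: attacked by Pb2; b3: attacked by Na1; b4: attacked by Pa3; a5: own pawn; b5: available.
Legal moves for Black: Kb5.
Black is in check but has 1 legal move → neither.

neither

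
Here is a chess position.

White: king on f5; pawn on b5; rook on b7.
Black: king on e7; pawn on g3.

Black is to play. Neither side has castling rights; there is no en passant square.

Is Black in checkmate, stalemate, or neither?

neither

Black to move; black king on e7.
In check: yes, from the white rook on b7.
King squares — d6: available; e6: attacked by Kf5; f6: attacked by Kf5; d7: attacked by Rb7; f7: attacked by Rb7; d8: available; e8: available; f8: available.
Legal moves for Black: Kf8, Ke8, Kd8, Kd6.
Black is in check but has 4 legal moves → neither.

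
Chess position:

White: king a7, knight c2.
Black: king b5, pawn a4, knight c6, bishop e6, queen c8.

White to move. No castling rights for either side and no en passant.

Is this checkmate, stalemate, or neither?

White to move; white king on a7.
In check: yes, from the black knight on c6.
King squares — a6: attacked by Kb5; b6: attacked by Kb5; b7: attacked by Qc8; a8: attacked by Qc8; b8: attacked by Nc6.
Legal moves for White: none.
In check with no legal moves → checkmate.

checkmate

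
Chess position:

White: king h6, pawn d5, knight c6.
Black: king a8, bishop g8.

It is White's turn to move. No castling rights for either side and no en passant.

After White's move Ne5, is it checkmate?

After Ne5: black king on a8; in check: no.
Black is not in check, so this cannot be checkmate.

no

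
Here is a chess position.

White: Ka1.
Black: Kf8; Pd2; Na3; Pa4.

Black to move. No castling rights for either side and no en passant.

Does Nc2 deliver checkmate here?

After Nc2: white king on a1; in check: yes, from the black knight on c2.
White has 3 legal replies: Kb2, Ka2, Kb1.
In check but a legal move exists → not checkmate.

no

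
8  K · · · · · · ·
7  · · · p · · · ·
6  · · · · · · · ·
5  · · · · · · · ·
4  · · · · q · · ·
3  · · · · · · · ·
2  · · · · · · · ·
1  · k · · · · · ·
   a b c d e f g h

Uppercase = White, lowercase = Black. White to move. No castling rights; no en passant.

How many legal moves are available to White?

White to move; king on a8.
In check: yes, from the black queen on e4.
Legal moves: Kb8, Ka7.
Count: 2.

2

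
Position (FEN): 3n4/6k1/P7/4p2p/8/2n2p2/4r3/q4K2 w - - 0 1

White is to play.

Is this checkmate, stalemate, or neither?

checkmate

White to move; white king on f1.
In check: yes, from the black queen on a1.
King squares — e1: attacked by Qa1; g1: attacked by Qa1; e2: attacked by Nc3; f2: attacked by Re2; g2: attacked by Re2.
Legal moves for White: none.
In check with no legal moves → checkmate.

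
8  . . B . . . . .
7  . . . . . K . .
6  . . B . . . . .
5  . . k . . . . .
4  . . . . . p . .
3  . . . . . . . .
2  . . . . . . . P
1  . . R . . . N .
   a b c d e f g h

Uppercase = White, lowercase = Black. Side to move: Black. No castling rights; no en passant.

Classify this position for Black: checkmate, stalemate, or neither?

neither

Black to move; black king on c5.
In check: yes, from the white rook on c1.
Legal moves for Black: Kd6, Kb6, Kd4, Kb4.
Black is in check but has 4 legal moves → neither.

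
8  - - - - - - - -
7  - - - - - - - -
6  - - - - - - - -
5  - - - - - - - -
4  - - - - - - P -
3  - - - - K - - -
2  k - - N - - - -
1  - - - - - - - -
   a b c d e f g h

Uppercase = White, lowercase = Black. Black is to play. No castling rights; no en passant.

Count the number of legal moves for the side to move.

Black to move; king on a2.
In check: no.
Legal moves: Ka3, Kb2, Ka1.
Count: 3.

3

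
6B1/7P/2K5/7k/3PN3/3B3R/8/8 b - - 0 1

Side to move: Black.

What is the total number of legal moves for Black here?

Black to move; king on h5.
In check: yes, from the white rook on h3.
Legal moves: Kg6, Kg4.
Count: 2.

2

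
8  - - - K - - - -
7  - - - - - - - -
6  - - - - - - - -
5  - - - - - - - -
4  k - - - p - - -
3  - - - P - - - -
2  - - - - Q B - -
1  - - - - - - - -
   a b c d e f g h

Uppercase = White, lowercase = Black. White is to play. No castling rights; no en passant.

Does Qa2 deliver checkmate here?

no

After Qa2: black king on a4; in check: yes, from the white queen on a2.
Black has 2 legal replies: Kb5, Kb4.
In check but a legal move exists → not checkmate.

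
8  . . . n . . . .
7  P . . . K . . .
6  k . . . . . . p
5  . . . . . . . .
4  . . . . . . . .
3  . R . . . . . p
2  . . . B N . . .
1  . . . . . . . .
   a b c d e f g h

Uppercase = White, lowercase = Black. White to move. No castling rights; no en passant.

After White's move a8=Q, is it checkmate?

After a8=Q: black king on a6; in check: yes, from the white queen on a8.
King squares — a5: attacked by Bd2; b5: attacked by Rb3; b6: attacked by Rb3; a7: attacked by Qa8; b7: attacked by Rb3.
Black has no legal moves → checkmate.

yes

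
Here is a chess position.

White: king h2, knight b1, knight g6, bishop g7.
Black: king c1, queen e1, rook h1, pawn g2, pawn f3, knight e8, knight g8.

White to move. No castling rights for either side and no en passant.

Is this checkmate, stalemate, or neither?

checkmate

White to move; white king on h2.
In check: yes, from the black rook on h1.
King squares — g1: attacked by Qe1; h1: attacked by Qe1; g2: attacked by Pf3; g3: attacked by Qe1; h3: attacked by Rh1.
Legal moves for White: none.
In check with no legal moves → checkmate.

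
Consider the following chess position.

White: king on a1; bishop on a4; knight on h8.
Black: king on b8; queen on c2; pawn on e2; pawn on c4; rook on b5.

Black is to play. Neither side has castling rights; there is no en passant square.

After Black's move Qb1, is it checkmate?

yes

After Qb1: white king on a1; in check: yes, from the black queen on b1.
King squares — b1: attacked by Rb5; a2: attacked by Qb1; b2: attacked by Qb1.
White has no legal moves → checkmate.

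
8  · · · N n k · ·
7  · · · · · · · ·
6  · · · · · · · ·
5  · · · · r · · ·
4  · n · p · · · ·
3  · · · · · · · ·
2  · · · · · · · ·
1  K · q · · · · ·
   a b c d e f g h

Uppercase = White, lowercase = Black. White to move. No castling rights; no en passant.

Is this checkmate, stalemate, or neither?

White to move; white king on a1.
In check: yes, from the black queen on c1.
King squares — b1: attacked by Qc1; a2: attacked by Nb4; b2: attacked by Qc1.
Legal moves for White: none.
In check with no legal moves → checkmate.

checkmate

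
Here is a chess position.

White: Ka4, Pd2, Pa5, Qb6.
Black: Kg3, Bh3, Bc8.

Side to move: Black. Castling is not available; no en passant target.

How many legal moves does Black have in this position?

18

Black to move; king on g3.
In check: no.
Legal moves: Bcd7+, Bb7, Bce6, Ba6, Bcf5, Bcg4, Bhd7+, Bhe6, Bhf5, Bhg4, Bg2, Bf1, Kh4, Kg4, Kf4, Kf3, Kh2, Kg2.
Count: 18.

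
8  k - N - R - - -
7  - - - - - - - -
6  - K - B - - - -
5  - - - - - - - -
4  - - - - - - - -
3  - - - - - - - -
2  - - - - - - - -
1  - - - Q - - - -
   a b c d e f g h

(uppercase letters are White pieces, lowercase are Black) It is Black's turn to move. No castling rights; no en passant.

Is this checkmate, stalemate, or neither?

stalemate

Black to move; black king on a8.
In check: no.
King squares — a7: attacked by Kb6; b7: attacked by Kb6; b8: attacked by Bd6.
Legal moves for Black: none.
Not in check and no legal moves → stalemate.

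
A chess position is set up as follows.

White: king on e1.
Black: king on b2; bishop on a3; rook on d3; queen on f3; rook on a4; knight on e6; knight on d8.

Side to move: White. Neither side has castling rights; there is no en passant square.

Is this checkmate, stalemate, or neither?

White to move; white king on e1.
In check: no.
King squares — d1: attacked by Rd3; f1: attacked by Qf3; d2: attacked by Rd3; e2: attacked by Qf3; f2: attacked by Qf3.
Legal moves for White: none.
Not in check and no legal moves → stalemate.

stalemate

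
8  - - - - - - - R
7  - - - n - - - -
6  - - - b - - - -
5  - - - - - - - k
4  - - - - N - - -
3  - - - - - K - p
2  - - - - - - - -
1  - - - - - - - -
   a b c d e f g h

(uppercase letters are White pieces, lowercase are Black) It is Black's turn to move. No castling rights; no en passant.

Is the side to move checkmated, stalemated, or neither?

Black to move; black king on h5.
In check: yes, from the white rook on h8.
Legal moves for Black: Kg6.
Black is in check but has 1 legal move → neither.

neither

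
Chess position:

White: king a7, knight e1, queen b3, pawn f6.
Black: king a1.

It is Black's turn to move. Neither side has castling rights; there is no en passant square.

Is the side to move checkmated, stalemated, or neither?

stalemate

Black to move; black king on a1.
In check: no.
King squares — b1: attacked by Qb3; a2: attacked by Qb3; b2: attacked by Qb3.
Legal moves for Black: none.
Not in check and no legal moves → stalemate.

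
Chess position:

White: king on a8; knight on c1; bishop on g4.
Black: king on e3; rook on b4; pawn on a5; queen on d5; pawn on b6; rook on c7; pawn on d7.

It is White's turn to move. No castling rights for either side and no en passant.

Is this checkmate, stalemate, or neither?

White to move; white king on a8.
In check: yes, from the black queen on d5.
King squares — a7: attacked by Rc7; b7: attacked by Qd5; b8: available.
Legal moves for White: Kb8.
White is in check but has 1 legal move → neither.

neither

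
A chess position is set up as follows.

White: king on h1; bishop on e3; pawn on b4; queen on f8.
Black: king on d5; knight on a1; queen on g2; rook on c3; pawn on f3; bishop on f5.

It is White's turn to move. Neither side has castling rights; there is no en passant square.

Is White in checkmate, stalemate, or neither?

checkmate

White to move; white king on h1.
In check: yes, from the black queen on g2.
King squares — g1: attacked by Qg2; g2: attacked by Pf3; h2: attacked by Qg2.
Legal moves for White: none.
In check with no legal moves → checkmate.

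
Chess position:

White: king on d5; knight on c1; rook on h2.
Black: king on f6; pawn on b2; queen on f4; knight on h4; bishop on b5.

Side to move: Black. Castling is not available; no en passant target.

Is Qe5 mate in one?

After Qe5: white king on d5; in check: yes, from the black queen on e5.
King squares — c4: attacked by Bb5; d4: attacked by Qe5; e4: attacked by Qe5; c5: attacked by Qe5; e5: attacked by Kf6; c6: attacked by Bb5; d6: attacked by Qe5; e6: attacked by Qe5.
White has no legal moves → checkmate.

yes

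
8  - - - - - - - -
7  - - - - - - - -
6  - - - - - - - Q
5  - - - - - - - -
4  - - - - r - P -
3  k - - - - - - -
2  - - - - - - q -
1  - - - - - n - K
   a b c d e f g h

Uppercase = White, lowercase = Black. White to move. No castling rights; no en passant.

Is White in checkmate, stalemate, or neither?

White to move; white king on h1.
In check: yes, from the black queen on g2.
Legal moves for White: Kxg2.
White is in check but has 1 legal move → neither.

neither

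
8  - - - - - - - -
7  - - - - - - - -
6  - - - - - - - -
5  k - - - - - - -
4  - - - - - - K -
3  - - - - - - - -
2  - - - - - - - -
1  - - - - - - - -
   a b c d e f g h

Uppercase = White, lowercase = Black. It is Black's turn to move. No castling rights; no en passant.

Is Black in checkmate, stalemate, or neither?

Black to move; black king on a5.
In check: no.
Legal moves for Black: Kb6, Ka6, Kb5, Kb4, Ka4.
Black has 5 legal moves and is not in check → neither.

neither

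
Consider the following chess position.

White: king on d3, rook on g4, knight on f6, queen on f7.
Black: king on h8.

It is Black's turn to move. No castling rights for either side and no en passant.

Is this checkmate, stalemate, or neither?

Black to move; black king on h8.
In check: no.
King squares — g7: attacked by Rg4; h7: attacked by Nf6; g8: attacked by Rg4.
Legal moves for Black: none.
Not in check and no legal moves → stalemate.

stalemate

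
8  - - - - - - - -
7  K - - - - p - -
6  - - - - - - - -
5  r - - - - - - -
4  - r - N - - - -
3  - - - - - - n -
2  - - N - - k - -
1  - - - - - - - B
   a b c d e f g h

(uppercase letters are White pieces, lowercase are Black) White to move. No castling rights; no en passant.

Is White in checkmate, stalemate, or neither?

White to move; white king on a7.
In check: yes, from the black rook on a5.
King squares — a6: attacked by Ra5; b6: attacked by Rb4; b7: attacked by Rb4; a8: attacked by Ra5; b8: attacked by Rb4.
Legal moves for White: none.
In check with no legal moves → checkmate.

checkmate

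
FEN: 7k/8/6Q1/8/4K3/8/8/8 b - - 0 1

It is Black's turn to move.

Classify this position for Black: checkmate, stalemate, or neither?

Black to move; black king on h8.
In check: no.
King squares — g7: attacked by Qg6; h7: attacked by Qg6; g8: attacked by Qg6.
Legal moves for Black: none.
Not in check and no legal moves → stalemate.

stalemate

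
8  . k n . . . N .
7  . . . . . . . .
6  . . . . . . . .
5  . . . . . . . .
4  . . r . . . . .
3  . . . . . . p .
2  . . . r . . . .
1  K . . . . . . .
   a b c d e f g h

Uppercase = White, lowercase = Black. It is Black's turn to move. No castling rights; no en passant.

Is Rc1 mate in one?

After Rc1: white king on a1; in check: yes, from the black rook on c1.
King squares — b1: attacked by Rc1; a2: attacked by Rd2; b2: attacked by Rd2.
White has no legal moves → checkmate.

yes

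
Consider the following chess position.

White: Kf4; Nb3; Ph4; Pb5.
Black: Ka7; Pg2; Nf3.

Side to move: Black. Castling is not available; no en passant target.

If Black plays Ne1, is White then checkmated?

no

After Ne1: white king on f4; in check: no.
White is not in check, so this cannot be checkmate.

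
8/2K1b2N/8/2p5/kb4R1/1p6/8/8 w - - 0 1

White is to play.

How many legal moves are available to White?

White to move; king on c7.
In check: no.
Legal moves: Nf8, Nf6, Ng5, Kc8, Kb8, Kd7, Kb7, Kc6, Kb6, Rg8, Rg7, Rg6, Rg5, Rh4, Rf4, Re4, Rd4, Rc4, Rxb4+, Rg3, Rg2, Rg1.
Count: 22.

22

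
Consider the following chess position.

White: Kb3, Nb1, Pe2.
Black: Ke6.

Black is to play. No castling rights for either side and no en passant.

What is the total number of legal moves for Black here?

Black to move; king on e6.
In check: no.
Legal moves: Kf7, Ke7, Kd7, Kf6, Kd6, Kf5, Ke5, Kd5.
Count: 8.

8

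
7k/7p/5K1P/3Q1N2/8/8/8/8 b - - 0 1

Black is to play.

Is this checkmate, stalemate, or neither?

Black to move; black king on h8.
In check: no.
King squares — g7: attacked by Nf5; h7: own pawn; g8: attacked by Qd5.
Legal moves for Black: none.
Not in check and no legal moves → stalemate.

stalemate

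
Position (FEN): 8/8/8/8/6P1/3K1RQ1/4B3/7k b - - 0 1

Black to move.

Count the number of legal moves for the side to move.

Black to move; king on h1.
In check: no.
Legal moves: none.
Count: 0.

0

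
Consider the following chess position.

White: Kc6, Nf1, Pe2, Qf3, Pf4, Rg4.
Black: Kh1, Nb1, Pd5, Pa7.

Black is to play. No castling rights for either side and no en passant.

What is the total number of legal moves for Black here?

0

Black to move; king on h1.
In check: yes, from the white queen on f3.
Legal moves: none.
Count: 0.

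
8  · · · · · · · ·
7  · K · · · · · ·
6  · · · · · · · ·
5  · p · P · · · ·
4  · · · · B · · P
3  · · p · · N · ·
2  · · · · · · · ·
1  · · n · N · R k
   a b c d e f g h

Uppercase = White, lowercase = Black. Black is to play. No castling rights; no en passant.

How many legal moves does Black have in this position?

0

Black to move; king on h1.
In check: yes, from the white rook on g1.
Legal moves: none.
Count: 0.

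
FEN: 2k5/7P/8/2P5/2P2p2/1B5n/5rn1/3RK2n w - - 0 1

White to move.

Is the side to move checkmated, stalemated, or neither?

checkmate

White to move; white king on e1.
In check: yes, from the black knight on g2.
King squares — d1: own rook; f1: attacked by Rf2; d2: attacked by Rf2; e2: attacked by Rf2; f2: attacked by Nh1.
Legal moves for White: none.
In check with no legal moves → checkmate.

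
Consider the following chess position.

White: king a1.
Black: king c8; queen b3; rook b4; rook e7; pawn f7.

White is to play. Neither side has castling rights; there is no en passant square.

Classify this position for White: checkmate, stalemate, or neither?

White to move; white king on a1.
In check: no.
King squares — b1: attacked by Qb3; a2: attacked by Qb3; b2: attacked by Qb3.
Legal moves for White: none.
Not in check and no legal moves → stalemate.

stalemate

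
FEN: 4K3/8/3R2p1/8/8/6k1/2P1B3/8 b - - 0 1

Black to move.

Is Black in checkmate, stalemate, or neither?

Black to move; black king on g3.
In check: no.
Legal moves for Black: Kh4, Kf4, Kh3, Kh2, Kg2, Kf2, g5.
Black has 7 legal moves and is not in check → neither.

neither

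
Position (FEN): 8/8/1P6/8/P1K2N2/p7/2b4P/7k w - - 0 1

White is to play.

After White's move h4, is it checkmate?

no

After h4: black king on h1; in check: no.
Black is not in check, so this cannot be checkmate.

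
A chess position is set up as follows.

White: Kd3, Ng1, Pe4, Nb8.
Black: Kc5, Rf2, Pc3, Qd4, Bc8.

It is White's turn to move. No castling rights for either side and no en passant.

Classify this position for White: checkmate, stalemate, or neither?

checkmate

White to move; white king on d3.
In check: yes, from the black queen on d4.
King squares — c2: attacked by Rf2; d2: attacked by Rf2; e2: attacked by Rf2; c3: attacked by Qd4; e3: attacked by Qd4; c4: attacked by Qd4; d4: attacked by Kc5; e4: own pawn.
Legal moves for White: none.
In check with no legal moves → checkmate.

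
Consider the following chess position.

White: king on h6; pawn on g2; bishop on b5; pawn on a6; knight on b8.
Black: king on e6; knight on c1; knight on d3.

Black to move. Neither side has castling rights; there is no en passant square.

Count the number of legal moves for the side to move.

17

Black to move; king on e6.
In check: no.
Legal moves: Kf7, Ke7, Kf6, Kd6, Kf5, Ke5, Kd5, Ne5, Nc5, Nf4, Nb4, Nf2, Nb2, Ne1, Nb3, Ne2, Na2.
Count: 17.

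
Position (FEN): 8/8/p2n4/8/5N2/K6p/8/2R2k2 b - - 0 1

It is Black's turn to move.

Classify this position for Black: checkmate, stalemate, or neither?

neither

Black to move; black king on f1.
In check: yes, from the white rook on c1.
King squares — e1: attacked by Rc1; g1: attacked by Rc1; e2: attacked by Nf4; f2: available; g2: attacked by Nf4.
Legal moves for Black: Kf2.
Black is in check but has 1 legal move → neither.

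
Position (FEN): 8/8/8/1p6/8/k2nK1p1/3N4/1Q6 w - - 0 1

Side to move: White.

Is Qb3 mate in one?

yes

After Qb3: black king on a3; in check: yes, from the white queen on b3.
King squares — a2: attacked by Qb3; b2: attacked by Qb3; b3: attacked by Nd2; a4: attacked by Qb3; b4: attacked by Qb3.
Black has no legal moves → checkmate.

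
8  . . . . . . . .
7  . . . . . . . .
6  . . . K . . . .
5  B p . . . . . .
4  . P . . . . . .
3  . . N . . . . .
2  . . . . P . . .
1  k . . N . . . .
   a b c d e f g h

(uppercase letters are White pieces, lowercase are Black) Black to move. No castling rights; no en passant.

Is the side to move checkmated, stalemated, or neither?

stalemate

Black to move; black king on a1.
In check: no.
King squares — b1: attacked by Nc3; a2: attacked by Nc3; b2: attacked by Nd1.
Legal moves for Black: none.
Not in check and no legal moves → stalemate.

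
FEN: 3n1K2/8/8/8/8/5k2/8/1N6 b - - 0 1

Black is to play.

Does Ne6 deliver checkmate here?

no

After Ne6: white king on f8; in check: yes, from the black knight on e6.
White has 4 legal replies: Kg8, Ke8, Kf7, Ke7.
In check but a legal move exists → not checkmate.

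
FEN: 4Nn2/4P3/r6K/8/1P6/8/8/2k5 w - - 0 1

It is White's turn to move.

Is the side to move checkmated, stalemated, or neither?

neither

White to move; white king on h6.
In check: yes, from the black rook on a6.
King squares — g5: available; h5: available; g6: attacked by Ra6; g7: available; h7: attacked by Nf8.
Legal moves for White: Kg7, Kh5, Kg5, Nf6, Nd6.
White is in check but has 5 legal moves → neither.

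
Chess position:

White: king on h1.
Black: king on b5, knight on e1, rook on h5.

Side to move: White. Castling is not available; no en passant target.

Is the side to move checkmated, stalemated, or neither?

neither

White to move; white king on h1.
In check: yes, from the black rook on h5.
King squares — g1: available; g2: attacked by Ne1; h2: attacked by Rh5.
Legal moves for White: Kg1.
White is in check but has 1 legal move → neither.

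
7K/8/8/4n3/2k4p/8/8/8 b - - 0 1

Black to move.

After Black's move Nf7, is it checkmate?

no

After Nf7: white king on h8; in check: yes, from the black knight on f7.
White has 3 legal replies: Kg8, Kh7, Kg7.
In check but a legal move exists → not checkmate.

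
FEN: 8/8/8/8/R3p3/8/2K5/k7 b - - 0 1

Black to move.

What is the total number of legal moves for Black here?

Black to move; king on a1.
In check: yes, from the white rook on a4.
Legal moves: none.
Count: 0.

0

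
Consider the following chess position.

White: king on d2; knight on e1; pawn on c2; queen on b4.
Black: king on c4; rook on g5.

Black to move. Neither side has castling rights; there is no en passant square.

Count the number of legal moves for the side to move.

Black to move; king on c4.
In check: yes, from the white queen on b4.
Legal moves: Kd5, Kxb4.
Count: 2.

2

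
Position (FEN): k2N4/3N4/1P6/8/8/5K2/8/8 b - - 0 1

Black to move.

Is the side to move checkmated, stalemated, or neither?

Black to move; black king on a8.
In check: no.
King squares — a7: attacked by Pb6; b7: attacked by Nd8; b8: attacked by Nd7.
Legal moves for Black: none.
Not in check and no legal moves → stalemate.

stalemate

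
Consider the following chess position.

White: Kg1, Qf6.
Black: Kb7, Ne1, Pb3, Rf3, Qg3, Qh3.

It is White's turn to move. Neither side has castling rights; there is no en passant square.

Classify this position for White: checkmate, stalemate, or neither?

White to move; white king on g1.
In check: yes, from the black queen on g3.
King squares — f1: attacked by Rf3; h1: attacked by Qh3; f2: attacked by Rf3; g2: attacked by Ne1; h2: attacked by Qg3.
Legal moves for White: none.
In check with no legal moves → checkmate.

checkmate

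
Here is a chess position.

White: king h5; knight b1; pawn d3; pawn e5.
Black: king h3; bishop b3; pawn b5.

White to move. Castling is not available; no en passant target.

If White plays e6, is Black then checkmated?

After e6: black king on h3; in check: no.
Black is not in check, so this cannot be checkmate.

no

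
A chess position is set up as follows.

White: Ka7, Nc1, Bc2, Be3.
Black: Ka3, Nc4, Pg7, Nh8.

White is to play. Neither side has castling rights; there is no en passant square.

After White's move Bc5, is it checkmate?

no

After Bc5: black king on a3; in check: yes, from the white bishop on c5.
Black has 1 legal reply: Kb2.
In check but a legal move exists → not checkmate.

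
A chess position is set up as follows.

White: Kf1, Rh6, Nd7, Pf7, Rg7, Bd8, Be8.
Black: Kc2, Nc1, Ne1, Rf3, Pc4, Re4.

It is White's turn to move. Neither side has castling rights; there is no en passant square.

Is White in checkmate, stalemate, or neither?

White to move; white king on f1.
In check: yes, from the black rook on f3.
King squares — e1: attacked by Re4; g1: available; e2: attacked by Nc1; f2: attacked by Rf3; g2: attacked by Ne1.
Legal moves for White: Kg1.
White is in check but has 1 legal move → neither.

neither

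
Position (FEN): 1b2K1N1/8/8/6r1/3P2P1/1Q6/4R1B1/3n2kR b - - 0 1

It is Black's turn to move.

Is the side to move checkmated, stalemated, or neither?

Black to move; black king on g1.
In check: yes, from the white rook on h1.
King squares — f1: attacked by Rh1; h1: attacked by Bg2; f2: attacked by Re2; g2: attacked by Re2; h2: attacked by Rh1.
Legal moves for Black: none.
In check with no legal moves → checkmate.

checkmate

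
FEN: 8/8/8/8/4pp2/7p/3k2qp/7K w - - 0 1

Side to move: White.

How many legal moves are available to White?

0

White to move; king on h1.
In check: yes, from the black queen on g2.
Legal moves: none.
Count: 0.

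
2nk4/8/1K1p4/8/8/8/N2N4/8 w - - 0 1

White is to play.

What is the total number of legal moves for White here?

White to move; king on b6.
In check: yes, from the black knight on c8.
Legal moves: Kb7, Kc6, Ka6, Kb5, Ka5.
Count: 5.

5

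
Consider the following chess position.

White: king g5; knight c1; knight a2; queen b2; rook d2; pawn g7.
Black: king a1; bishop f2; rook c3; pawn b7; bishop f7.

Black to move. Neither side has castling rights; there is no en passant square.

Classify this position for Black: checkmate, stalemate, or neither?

checkmate

Black to move; black king on a1.
In check: yes, from the white queen on b2.
King squares — b1: attacked by Qb2; a2: attacked by Nc1; b2: attacked by Rd2.
Legal moves for Black: none.
In check with no legal moves → checkmate.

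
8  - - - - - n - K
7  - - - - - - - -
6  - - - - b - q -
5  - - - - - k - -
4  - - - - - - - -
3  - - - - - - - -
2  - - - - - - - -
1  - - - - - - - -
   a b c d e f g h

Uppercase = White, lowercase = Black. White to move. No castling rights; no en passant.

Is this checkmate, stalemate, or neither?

White to move; white king on h8.
In check: no.
King squares — g7: attacked by Qg6; h7: attacked by Qg6; g8: attacked by Be6.
Legal moves for White: none.
Not in check and no legal moves → stalemate.

stalemate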